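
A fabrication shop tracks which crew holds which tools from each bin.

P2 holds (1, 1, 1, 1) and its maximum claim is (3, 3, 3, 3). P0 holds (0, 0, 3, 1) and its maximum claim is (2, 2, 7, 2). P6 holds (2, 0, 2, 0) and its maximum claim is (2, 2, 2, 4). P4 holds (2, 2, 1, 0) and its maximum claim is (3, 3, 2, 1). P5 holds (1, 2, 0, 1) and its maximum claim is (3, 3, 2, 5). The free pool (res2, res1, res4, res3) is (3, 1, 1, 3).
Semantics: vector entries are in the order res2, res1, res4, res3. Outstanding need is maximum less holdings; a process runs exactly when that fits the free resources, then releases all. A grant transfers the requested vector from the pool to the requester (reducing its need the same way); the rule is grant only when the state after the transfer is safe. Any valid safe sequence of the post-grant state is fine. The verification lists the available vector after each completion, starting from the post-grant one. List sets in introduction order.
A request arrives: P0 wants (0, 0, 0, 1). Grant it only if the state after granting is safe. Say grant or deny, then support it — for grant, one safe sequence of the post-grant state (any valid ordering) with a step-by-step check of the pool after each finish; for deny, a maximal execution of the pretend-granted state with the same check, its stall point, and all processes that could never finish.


DENY — the pretend-granted state is unsafe.
Key observation: after P4, P2 the pool peaks at (6, 4, 3, 3), and each blocked process is short somewhere: P0 on res4; P6 on res3; P5 on res3.
Pretend the grant happened; the run P4, P2 goes as far as possible. Verifying each step:
  pool = (3, 1, 1, 2)
  P4 needs (1, 1, 1, 1) <= (3, 1, 1, 2) -> finishes; pool += (2, 2, 1, 0) = (5, 3, 2, 2)
  P2 needs (2, 2, 2, 2) <= (5, 3, 2, 2) -> finishes; pool += (1, 1, 1, 1) = (6, 4, 3, 3)
  blocked: P0 wants (2, 2, 4, 0), pool (6, 4, 3, 3) — not enough res4
  blocked: P6 wants (0, 2, 0, 4), pool (6, 4, 3, 3) — not enough res3
  blocked: P5 wants (2, 1, 2, 4), pool (6, 4, 3, 3) — not enough res3
Processes that could never finish after the grant: P0, P6 and P5.


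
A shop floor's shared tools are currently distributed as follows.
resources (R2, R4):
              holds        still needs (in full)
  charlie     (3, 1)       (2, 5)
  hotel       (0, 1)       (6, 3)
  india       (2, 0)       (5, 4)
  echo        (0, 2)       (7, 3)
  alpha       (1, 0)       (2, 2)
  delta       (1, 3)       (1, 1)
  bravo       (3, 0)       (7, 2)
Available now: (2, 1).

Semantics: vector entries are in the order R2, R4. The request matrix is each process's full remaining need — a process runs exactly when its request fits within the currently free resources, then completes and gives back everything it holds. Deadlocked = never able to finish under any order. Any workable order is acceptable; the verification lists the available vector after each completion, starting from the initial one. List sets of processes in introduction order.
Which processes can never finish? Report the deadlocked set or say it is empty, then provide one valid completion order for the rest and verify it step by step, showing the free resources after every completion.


The deadlocked set is charlie, hotel, india, echo and bravo.
Key observation: after delta, alpha the pool peaks at (4, 4), and each blocked process is short somewhere: charlie on R4; hotel on R2; india on R2; echo on R2; bravo on R2.
One completion order for the rest: delta, alpha. Walking it through:
  pool = (2, 1)
  delta: need (1, 1) fits (2, 1); releases (1, 3), pool now (3, 4)
  alpha: need (2, 2) fits (3, 4); releases (1, 0), pool now (4, 4)
The blocked processes can never fit:
  blocked: charlie wants (2, 5), pool (4, 4) — not enough R4
  blocked: hotel wants (6, 3), pool (4, 4) — not enough R2
  blocked: india wants (5, 4), pool (4, 4) — not enough R2
  blocked: echo wants (7, 3), pool (4, 4) — not enough R2
  blocked: bravo wants (7, 2), pool (4, 4) — not enough R2


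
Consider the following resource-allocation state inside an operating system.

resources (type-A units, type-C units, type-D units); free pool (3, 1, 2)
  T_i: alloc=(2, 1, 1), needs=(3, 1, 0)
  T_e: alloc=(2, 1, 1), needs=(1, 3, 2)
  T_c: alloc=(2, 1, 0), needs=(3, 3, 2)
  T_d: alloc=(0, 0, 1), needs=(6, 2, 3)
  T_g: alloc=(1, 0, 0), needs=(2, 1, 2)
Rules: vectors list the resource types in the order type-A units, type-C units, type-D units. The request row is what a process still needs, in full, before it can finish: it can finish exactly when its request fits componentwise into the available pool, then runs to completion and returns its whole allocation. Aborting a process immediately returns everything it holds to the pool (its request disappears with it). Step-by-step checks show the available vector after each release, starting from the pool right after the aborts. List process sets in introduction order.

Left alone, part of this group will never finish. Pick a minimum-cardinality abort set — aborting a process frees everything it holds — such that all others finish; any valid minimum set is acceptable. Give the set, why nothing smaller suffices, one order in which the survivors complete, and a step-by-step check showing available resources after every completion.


The answer: abort T_c.
Key observation: T_e was stuck for good until T_c gave back (2, 1, 0); in the order shown it finishes at step 4.
No smaller set exists: with zero aborts the deadlock remains.
One survivor order: T_i, T_g, T_d, T_e. Check, step by step (post-abort pool first):
  pool = (5, 2, 2)
  T_i: need (3, 1, 0) fits (5, 2, 2); releases (2, 1, 1), pool now (7, 3, 3)
  T_g: need (2, 1, 2) fits (7, 3, 3); releases (1, 0, 0), pool now (8, 3, 3)
  T_d: need (6, 2, 3) fits (8, 3, 3); releases (0, 0, 1), pool now (8, 3, 4)
  T_e: need (1, 3, 2) fits (8, 3, 4); releases (2, 1, 1), pool now (10, 4, 5)


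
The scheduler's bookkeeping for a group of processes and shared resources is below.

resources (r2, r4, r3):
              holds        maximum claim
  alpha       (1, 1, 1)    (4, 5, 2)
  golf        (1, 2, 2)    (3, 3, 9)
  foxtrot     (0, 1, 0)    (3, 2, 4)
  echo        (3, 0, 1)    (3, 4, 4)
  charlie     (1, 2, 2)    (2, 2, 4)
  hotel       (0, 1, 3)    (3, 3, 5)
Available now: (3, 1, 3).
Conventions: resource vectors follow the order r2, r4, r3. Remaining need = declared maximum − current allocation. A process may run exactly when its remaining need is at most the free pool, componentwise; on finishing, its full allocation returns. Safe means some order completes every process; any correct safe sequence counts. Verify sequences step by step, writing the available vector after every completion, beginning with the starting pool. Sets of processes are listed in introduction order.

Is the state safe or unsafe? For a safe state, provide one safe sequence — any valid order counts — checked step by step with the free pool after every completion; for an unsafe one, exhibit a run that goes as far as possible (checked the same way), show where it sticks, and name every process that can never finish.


SAFE. One safe sequence: charlie, hotel, echo, alpha, golf, foxtrot.
Key observation: reading the order forward, echo is the first process whose need (0, 4, 3) meets the free pool (4, 4, 8) exactly on a resource it requests.
Step-by-step check:
  pool = (3, 1, 3)
  charlie needs (1, 0, 2) <= (3, 1, 3) -> finishes; pool += (1, 2, 2) = (4, 3, 5)
  hotel needs (3, 2, 2) <= (4, 3, 5) -> finishes; pool += (0, 1, 3) = (4, 4, 8)
  echo needs (0, 4, 3) <= (4, 4, 8) -> finishes; pool += (3, 0, 1) = (7, 4, 9)
  alpha needs (3, 4, 1) <= (7, 4, 9) -> finishes; pool += (1, 1, 1) = (8, 5, 10)
  golf needs (2, 1, 7) <= (8, 5, 10) -> finishes; pool += (1, 2, 2) = (9, 7, 12)
  foxtrot needs (3, 1, 4) <= (9, 7, 12) -> finishes; pool += (0, 1, 0) = (9, 8, 12)


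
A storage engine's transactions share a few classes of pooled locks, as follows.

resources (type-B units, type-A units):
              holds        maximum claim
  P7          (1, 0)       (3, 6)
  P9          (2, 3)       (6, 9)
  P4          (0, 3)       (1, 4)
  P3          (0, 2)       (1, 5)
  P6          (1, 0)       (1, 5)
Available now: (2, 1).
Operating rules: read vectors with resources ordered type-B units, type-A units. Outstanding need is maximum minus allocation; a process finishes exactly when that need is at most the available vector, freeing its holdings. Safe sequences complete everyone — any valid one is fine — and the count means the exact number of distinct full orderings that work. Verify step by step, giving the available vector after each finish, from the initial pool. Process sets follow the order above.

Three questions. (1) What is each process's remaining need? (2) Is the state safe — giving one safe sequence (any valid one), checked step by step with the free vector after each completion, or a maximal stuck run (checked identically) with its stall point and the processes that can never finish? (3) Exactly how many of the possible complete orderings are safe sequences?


(1) Need matrix, components ordered type-B units, type-A units:
  P7: (2, 6)
  P9: (4, 6)
  P4: (1, 1)
  P3: (1, 3)
  P6: (0, 5)
(2) SAFE — a valid safe sequence is P4, P3, P7, P6, P9.
Key observation: at P4 the run first touches a limit — (1, 1) against (2, 1), exact on a resource it actually requests.
Verifying each step:
  pool = (2, 1)
  P4 needs (1, 1) <= (2, 1) -> finishes; pool += (0, 3) = (2, 4)
  P3 needs (1, 3) <= (2, 4) -> finishes; pool += (0, 2) = (2, 6)
  P7 needs (2, 6) <= (2, 6) -> finishes; pool += (1, 0) = (3, 6)
  P6 needs (0, 5) <= (3, 6) -> finishes; pool += (1, 0) = (4, 6)
  P9 needs (4, 6) <= (4, 6) -> finishes; pool += (2, 3) = (6, 9)
(3) The exact count: 2 of the possible complete orderings are safe sequences.


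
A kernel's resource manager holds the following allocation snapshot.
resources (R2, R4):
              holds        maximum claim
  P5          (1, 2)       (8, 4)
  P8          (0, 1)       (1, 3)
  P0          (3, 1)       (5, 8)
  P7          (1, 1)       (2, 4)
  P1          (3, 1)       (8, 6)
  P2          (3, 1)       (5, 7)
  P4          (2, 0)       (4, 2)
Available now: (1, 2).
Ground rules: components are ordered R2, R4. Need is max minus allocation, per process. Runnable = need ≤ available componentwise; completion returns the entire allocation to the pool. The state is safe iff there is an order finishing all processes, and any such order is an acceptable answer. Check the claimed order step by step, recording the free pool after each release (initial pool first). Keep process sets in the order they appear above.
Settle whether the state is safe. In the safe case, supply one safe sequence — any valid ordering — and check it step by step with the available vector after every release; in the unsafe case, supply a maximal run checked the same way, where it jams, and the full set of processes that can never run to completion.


The state is UNSAFE.
Key observation: after P8, P7, P4 the pool peaks at (4, 4), and each blocked process is short somewhere: P5 on R2; P0 on R4; P1 on R2, R4; P2 on R4.
A maximal execution: P8, P7, P4 — then nothing else fits. Check, step by step:
  pool = (1, 2)
  P8 needs (1, 2) <= (1, 2) -> finishes; pool += (0, 1) = (1, 3)
  P7 needs (1, 3) <= (1, 3) -> finishes; pool += (1, 1) = (2, 4)
  P4 needs (2, 2) <= (2, 4) -> finishes; pool += (2, 0) = (4, 4)
  P5 still needs (7, 2) but only (4, 4) is free — short on R2
  P0 still needs (2, 7) but only (4, 4) is free — short on R4
  P1 still needs (5, 5) but only (4, 4) is free — short on R2 and R4
  P2 still needs (2, 6) but only (4, 4) is free — short on R4
Processes that can never finish: P5, P0, P1 and P2.


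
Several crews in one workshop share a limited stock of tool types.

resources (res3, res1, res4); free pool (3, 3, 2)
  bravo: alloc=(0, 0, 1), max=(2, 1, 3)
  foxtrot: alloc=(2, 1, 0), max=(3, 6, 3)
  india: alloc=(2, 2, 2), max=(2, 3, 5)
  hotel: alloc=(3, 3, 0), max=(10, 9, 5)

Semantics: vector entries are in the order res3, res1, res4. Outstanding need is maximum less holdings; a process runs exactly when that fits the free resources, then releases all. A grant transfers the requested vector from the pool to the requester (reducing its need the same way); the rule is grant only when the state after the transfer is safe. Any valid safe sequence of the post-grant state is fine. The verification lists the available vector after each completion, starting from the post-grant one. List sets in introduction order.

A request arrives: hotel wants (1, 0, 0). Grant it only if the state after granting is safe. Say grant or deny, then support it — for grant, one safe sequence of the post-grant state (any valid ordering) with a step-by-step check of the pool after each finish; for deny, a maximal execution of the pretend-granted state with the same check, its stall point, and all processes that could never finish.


GRANT. The post-grant state is safe; one safe sequence: bravo, india, foxtrot, hotel.
Key observation: post-grant, (2, 3, 2) remains, and an order beginning with bravo completes everyone.
Verifying the post-grant state step by step:
  pool = (2, 3, 2)
  run bravo (needs (2, 1, 2), free (2, 3, 2)); after release of (0, 0, 1) the pool is (2, 3, 3)
  run india (needs (0, 1, 3), free (2, 3, 3)); after release of (2, 2, 2) the pool is (4, 5, 5)
  run foxtrot (needs (1, 5, 3), free (4, 5, 5)); after release of (2, 1, 0) the pool is (6, 6, 5)
  run hotel (needs (6, 6, 5), free (6, 6, 5)); after release of (4, 3, 0) the pool is (10, 9, 5)


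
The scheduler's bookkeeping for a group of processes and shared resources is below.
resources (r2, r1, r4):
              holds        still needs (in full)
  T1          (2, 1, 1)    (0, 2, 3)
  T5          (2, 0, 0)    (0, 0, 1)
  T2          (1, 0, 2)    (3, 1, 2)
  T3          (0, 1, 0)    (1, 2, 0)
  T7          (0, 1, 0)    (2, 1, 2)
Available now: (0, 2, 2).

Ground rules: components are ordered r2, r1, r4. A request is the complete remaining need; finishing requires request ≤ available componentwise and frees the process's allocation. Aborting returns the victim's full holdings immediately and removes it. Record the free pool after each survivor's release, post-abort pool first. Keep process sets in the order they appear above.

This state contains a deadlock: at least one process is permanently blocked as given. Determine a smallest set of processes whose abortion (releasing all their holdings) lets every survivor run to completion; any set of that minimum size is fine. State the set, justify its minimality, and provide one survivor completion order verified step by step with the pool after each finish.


Minimum abort set: T2.
Key observation: the returned (1, 0, 2) from T2 is what brings T1 — unrunnable before, under any order — into play at step 4.
Why nothing smaller works: aborting no one leaves the state deadlocked as given.
Survivors finish in the order: T5, T7, T3, T1. Verifying each step (pool after the aborts first):
  pool = (1, 2, 4)
  T5: need (0, 0, 1) fits (1, 2, 4); releases (2, 0, 0), pool now (3, 2, 4)
  T7: need (2, 1, 2) fits (3, 2, 4); releases (0, 1, 0), pool now (3, 3, 4)
  T3: need (1, 2, 0) fits (3, 3, 4); releases (0, 1, 0), pool now (3, 4, 4)
  T1: need (0, 2, 3) fits (3, 4, 4); releases (2, 1, 1), pool now (5, 5, 5)


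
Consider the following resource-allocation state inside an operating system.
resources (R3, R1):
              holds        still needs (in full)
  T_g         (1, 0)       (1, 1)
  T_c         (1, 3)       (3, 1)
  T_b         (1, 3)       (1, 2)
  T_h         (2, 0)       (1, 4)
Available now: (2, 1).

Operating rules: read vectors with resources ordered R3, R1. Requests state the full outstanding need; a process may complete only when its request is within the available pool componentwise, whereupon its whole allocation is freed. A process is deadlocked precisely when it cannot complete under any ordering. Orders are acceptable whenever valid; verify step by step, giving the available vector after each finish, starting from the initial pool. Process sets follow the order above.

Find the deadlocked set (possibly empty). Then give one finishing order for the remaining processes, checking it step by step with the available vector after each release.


Nothing here is deadlocked.
Key observation: T_g fits the free pool immediately, and its release cascades until everyone finishes.
The rest can finish in the order T_g, T_c, T_h, T_b. Walking it through:
  pool = (2, 1)
  T_g: need (1, 1) fits (2, 1); releases (1, 0), pool now (3, 1)
  T_c: need (3, 1) fits (3, 1); releases (1, 3), pool now (4, 4)
  T_h: need (1, 4) fits (4, 4); releases (2, 0), pool now (6, 4)
  T_b: need (1, 2) fits (6, 4); releases (1, 3), pool now (7, 7)


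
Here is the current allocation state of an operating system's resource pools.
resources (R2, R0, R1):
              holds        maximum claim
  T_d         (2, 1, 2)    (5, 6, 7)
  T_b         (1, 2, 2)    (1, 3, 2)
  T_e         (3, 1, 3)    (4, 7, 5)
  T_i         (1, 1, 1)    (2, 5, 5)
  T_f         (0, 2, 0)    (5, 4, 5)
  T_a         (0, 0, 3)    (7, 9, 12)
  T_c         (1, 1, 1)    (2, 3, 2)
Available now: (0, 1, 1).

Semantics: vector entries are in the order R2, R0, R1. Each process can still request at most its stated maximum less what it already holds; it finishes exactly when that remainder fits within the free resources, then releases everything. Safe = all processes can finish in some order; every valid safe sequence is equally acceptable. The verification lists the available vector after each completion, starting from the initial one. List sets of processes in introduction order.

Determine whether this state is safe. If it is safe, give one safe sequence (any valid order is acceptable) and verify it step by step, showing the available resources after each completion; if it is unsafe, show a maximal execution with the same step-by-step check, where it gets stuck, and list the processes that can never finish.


SAFE — a valid safe sequence is T_b, T_c, T_i, T_d, T_f, T_e, T_a.
Key observation: at T_b the run first touches a limit — (0, 1, 0) against (0, 1, 1), exact on a resource it actually requests.
Verifying each step:
  pool = (0, 1, 1)
  T_b needs (0, 1, 0) <= (0, 1, 1) -> finishes; pool += (1, 2, 2) = (1, 3, 3)
  T_c needs (1, 2, 1) <= (1, 3, 3) -> finishes; pool += (1, 1, 1) = (2, 4, 4)
  T_i needs (1, 4, 4) <= (2, 4, 4) -> finishes; pool += (1, 1, 1) = (3, 5, 5)
  T_d needs (3, 5, 5) <= (3, 5, 5) -> finishes; pool += (2, 1, 2) = (5, 6, 7)
  T_f needs (5, 2, 5) <= (5, 6, 7) -> finishes; pool += (0, 2, 0) = (5, 8, 7)
  T_e needs (1, 6, 2) <= (5, 8, 7) -> finishes; pool += (3, 1, 3) = (8, 9, 10)
  T_a needs (7, 9, 9) <= (8, 9, 10) -> finishes; pool += (0, 0, 3) = (8, 9, 13)


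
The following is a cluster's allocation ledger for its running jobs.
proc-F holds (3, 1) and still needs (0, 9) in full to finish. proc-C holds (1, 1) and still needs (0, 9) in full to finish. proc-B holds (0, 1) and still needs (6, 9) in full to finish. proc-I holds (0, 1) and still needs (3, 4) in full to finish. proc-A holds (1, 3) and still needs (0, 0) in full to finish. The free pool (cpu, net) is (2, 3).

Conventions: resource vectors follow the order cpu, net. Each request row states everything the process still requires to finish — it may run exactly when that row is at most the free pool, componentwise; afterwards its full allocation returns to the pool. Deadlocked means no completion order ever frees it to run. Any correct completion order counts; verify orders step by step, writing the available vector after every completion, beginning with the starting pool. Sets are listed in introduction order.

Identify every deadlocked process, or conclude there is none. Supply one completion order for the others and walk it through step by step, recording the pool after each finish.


The deadlocked set is proc-F, proc-C and proc-B.
Key observation: proc-A, proc-I can finish, but then (3, 7) is all there is, and the blocked group's net demands exceed it.
A valid finishing order for the others: proc-A, proc-I. Check, step by step:
  pool = (2, 3)
  run proc-A (needs (0, 0), free (2, 3)); after release of (1, 3) the pool is (3, 6)
  run proc-I (needs (3, 4), free (3, 6)); after release of (0, 1) the pool is (3, 7)
The blocked processes can never fit:
  blocked: proc-F wants (0, 9), pool (3, 7) — not enough net
  blocked: proc-C wants (0, 9), pool (3, 7) — not enough net
  blocked: proc-B wants (6, 9), pool (3, 7) — not enough cpu and net


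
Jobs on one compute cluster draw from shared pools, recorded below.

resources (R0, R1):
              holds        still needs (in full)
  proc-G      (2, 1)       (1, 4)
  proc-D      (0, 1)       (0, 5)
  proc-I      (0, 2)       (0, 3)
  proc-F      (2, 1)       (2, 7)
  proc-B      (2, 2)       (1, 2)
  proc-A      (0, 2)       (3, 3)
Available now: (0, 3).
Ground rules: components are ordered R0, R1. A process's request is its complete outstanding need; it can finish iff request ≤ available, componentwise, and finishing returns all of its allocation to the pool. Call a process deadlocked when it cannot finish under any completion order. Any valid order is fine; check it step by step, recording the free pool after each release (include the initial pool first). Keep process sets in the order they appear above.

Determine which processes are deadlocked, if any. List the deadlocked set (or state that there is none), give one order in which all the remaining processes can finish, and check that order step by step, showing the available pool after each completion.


Deadlocked set: proc-G, proc-F, proc-B and proc-A.
Key observation: even finishing proc-I, proc-D leaves just (0, 6) free — too little R0 for any of the remaining processes.
One completion order for the rest: proc-I, proc-D. Verifying each step:
  pool = (0, 3)
  run proc-I (needs (0, 3), free (0, 3)); after release of (0, 2) the pool is (0, 5)
  run proc-D (needs (0, 5), free (0, 5)); after release of (0, 1) the pool is (0, 6)
None of the blocked processes ever fits:
  proc-G cannot run: need (1, 4) vs free (0, 6) (insufficient R0)
  proc-F cannot run: need (2, 7) vs free (0, 6) (insufficient R0 and R1)
  proc-B cannot run: need (1, 2) vs free (0, 6) (insufficient R0)
  proc-A cannot run: need (3, 3) vs free (0, 6) (insufficient R0)


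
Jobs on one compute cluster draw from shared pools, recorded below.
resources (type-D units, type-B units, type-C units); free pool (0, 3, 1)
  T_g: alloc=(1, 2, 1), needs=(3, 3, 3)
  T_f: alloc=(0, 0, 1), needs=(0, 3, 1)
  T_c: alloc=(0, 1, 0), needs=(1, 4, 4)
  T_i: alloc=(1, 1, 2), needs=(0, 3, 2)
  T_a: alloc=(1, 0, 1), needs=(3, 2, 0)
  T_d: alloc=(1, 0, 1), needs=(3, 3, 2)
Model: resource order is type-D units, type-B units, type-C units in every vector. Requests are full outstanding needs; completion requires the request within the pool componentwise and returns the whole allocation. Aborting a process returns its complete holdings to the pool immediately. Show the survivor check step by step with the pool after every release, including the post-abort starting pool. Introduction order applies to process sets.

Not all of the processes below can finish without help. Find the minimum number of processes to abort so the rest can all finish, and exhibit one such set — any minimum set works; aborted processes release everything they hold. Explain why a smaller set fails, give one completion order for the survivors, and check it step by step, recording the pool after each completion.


The answer: abort T_g and T_a.
Key observation: T_d had no path to completion before; after the abort of T_g and T_a ((2, 2, 2) returned), step 3 is where it fits.
No one abort is enough; case by case: T_g alone leaves T_a blocked (short on type-D units); T_f alone leaves T_g blocked (short on type-D units); T_c alone leaves T_g blocked (short on type-D units); T_i alone leaves T_g blocked (short on type-D units); T_a alone leaves T_g blocked (short on type-D units); T_d alone leaves T_g blocked (short on type-D units).
The survivors complete as T_f, T_i, T_d, T_c. Check, step by step (starting from the post-abort pool):
  pool = (2, 5, 3)
  run T_f (needs (0, 3, 1), free (2, 5, 3)); after release of (0, 0, 1) the pool is (2, 5, 4)
  run T_i (needs (0, 3, 2), free (2, 5, 4)); after release of (1, 1, 2) the pool is (3, 6, 6)
  run T_d (needs (3, 3, 2), free (3, 6, 6)); after release of (1, 0, 1) the pool is (4, 6, 7)
  run T_c (needs (1, 4, 4), free (4, 6, 7)); after release of (0, 1, 0) the pool is (4, 7, 7)


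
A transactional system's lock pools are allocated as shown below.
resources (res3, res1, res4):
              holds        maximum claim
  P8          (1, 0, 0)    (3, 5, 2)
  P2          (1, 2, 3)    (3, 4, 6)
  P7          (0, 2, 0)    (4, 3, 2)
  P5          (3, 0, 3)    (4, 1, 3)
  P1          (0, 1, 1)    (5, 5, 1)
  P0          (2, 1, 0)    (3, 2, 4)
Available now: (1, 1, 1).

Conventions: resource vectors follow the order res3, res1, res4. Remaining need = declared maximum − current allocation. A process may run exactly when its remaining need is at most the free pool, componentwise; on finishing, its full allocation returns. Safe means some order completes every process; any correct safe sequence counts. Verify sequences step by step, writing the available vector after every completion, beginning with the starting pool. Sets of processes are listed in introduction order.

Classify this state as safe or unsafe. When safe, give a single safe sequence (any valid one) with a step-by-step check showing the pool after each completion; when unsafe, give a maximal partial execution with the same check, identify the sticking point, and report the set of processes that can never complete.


The state is SAFE; one workable sequence: P5, P7, P0, P1, P8, P2.
Key observation: the first exact fit in this order is P5 — it needs (1, 1, 0) with (1, 1, 1) free, meeting a requested resource to the last unit.
Walking it through:
  pool = (1, 1, 1)
  P5: need (1, 1, 0) fits (1, 1, 1); releases (3, 0, 3), pool now (4, 1, 4)
  P7: need (4, 1, 2) fits (4, 1, 4); releases (0, 2, 0), pool now (4, 3, 4)
  P0: need (1, 1, 4) fits (4, 3, 4); releases (2, 1, 0), pool now (6, 4, 4)
  P1: need (5, 4, 0) fits (6, 4, 4); releases (0, 1, 1), pool now (6, 5, 5)
  P8: need (2, 5, 2) fits (6, 5, 5); releases (1, 0, 0), pool now (7, 5, 5)
  P2: need (2, 2, 3) fits (7, 5, 5); releases (1, 2, 3), pool now (8, 7, 8)


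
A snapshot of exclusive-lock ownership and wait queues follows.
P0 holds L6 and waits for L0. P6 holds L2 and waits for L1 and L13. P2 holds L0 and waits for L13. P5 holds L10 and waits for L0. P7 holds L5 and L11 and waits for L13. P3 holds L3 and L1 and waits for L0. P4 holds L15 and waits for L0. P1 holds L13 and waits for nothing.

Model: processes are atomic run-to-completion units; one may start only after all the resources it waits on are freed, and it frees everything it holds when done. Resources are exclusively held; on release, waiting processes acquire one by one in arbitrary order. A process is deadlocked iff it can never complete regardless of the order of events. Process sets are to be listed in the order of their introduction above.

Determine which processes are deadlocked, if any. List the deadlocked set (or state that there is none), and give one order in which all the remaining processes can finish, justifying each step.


The deadlocked set is empty.
Key observation: the wait relation is loop-free; peeling off processes with no waits unwinds the whole state.
The rest can finish in the order P1, P2, P0, P3, P6, P4, P5, P7.
Verifying each step:
  P1 waits on nothing -> runs at once and releases L13
  run P2 (all its waits — L13 — are resolved); releases L0
  run P0 (all its waits — L0 — are resolved); releases L6
  run P3 (all its waits — L0 — are resolved); releases L3 and L1
  run P6 (all its waits — L1 and L13 — are resolved); releases L2
  run P4 (all its waits — L0 — are resolved); releases L15
  run P5 (all its waits — L0 — are resolved); releases L10
  run P7 (all its waits — L13 — are resolved); releases L5 and L11


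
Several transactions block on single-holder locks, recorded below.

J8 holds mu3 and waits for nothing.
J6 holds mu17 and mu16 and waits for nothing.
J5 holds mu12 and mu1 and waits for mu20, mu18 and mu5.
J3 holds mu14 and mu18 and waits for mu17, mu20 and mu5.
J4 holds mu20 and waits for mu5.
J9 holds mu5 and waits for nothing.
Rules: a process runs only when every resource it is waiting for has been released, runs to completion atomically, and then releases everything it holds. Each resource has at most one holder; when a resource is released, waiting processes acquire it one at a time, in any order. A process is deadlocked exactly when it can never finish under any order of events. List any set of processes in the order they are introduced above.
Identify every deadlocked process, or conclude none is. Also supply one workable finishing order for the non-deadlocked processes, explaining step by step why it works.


No process is deadlocked.
Key observation: there is no circular wait here — follow any chain and it reaches a process that is free to run now.
One completion order for the rest: J6, J8, J9, J4, J3, J5.
Verifying each step:
  J6: no waits; runs immediately, freeing mu17 and mu16
  J8: no waits; runs immediately, freeing mu3
  J9: no waits; runs immediately, freeing mu5
  J4 waits on mu5 — all released -> runs and releases mu20
  J3 waits on mu17, mu20 and mu5 — all released -> runs and releases mu14 and mu18
  J5 waits on mu20, mu18 and mu5 — all released -> runs and releases mu12 and mu1


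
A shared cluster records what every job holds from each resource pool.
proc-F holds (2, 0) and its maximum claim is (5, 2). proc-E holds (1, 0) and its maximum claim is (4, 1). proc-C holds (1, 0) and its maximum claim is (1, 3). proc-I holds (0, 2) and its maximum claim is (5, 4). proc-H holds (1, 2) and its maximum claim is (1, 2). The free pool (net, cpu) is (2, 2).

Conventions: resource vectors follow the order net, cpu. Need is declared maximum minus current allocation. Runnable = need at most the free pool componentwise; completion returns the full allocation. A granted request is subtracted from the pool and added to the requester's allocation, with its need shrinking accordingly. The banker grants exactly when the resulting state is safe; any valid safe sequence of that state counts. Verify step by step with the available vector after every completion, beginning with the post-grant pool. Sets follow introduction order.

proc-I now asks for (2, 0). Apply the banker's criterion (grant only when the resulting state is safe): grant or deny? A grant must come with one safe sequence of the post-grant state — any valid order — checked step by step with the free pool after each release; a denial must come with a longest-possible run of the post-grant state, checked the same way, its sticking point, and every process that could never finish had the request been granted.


DENY — the pretend-granted state is unsafe.
Key observation: once proc-H, proc-C finish, the pool peaks at (2, 4) — and every remaining process still needs more net than that.
On the post-grant state, proc-H, proc-C is a maximal run — nothing extends it. Step-by-step check:
  pool = (0, 2)
  proc-H needs (0, 0) <= (0, 2) -> finishes; pool += (1, 2) = (1, 4)
  proc-C needs (0, 3) <= (1, 4) -> finishes; pool += (1, 0) = (2, 4)
  blocked: proc-F wants (3, 2), pool (2, 4) — not enough net
  blocked: proc-E wants (3, 1), pool (2, 4) — not enough net
  blocked: proc-I wants (3, 2), pool (2, 4) — not enough net
Had the request been granted, proc-F, proc-E and proc-I could never finish.


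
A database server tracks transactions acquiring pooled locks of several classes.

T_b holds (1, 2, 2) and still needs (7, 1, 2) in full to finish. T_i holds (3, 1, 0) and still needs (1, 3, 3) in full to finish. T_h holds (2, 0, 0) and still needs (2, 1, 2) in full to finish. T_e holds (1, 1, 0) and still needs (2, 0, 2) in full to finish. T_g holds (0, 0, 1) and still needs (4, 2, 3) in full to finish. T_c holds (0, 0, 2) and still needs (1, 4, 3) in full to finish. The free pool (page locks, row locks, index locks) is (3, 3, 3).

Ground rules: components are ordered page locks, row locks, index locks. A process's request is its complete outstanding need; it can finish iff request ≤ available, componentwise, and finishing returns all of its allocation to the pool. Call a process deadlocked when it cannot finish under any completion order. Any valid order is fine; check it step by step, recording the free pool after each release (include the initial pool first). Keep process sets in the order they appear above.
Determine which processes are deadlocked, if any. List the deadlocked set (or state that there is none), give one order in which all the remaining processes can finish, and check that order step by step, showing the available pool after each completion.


The deadlocked set is empty.
Key observation: there is always a runnable process — T_e first — so the state unwinds completely.
One completion order for the rest: T_e, T_i, T_h, T_b, T_c, T_g. Step-by-step check:
  pool = (3, 3, 3)
  run T_e (needs (2, 0, 2), free (3, 3, 3)); after release of (1, 1, 0) the pool is (4, 4, 3)
  run T_i (needs (1, 3, 3), free (4, 4, 3)); after release of (3, 1, 0) the pool is (7, 5, 3)
  run T_h (needs (2, 1, 2), free (7, 5, 3)); after release of (2, 0, 0) the pool is (9, 5, 3)
  run T_b (needs (7, 1, 2), free (9, 5, 3)); after release of (1, 2, 2) the pool is (10, 7, 5)
  run T_c (needs (1, 4, 3), free (10, 7, 5)); after release of (0, 0, 2) the pool is (10, 7, 7)
  run T_g (needs (4, 2, 3), free (10, 7, 7)); after release of (0, 0, 1) the pool is (10, 7, 8)


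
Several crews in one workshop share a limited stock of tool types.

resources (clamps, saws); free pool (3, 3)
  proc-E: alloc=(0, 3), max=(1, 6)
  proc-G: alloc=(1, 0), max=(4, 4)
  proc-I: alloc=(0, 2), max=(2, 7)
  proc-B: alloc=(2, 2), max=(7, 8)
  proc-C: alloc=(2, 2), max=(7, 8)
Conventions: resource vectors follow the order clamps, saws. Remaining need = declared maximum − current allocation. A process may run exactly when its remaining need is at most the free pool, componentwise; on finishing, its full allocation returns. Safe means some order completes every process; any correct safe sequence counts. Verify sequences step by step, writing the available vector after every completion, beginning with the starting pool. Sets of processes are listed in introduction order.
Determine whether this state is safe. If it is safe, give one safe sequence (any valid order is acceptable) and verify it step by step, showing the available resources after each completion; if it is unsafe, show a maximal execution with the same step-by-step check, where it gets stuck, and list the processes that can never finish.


UNSAFE.
Key observation: the pool after proc-E, proc-I, proc-G is (4, 8); every surviving request exceeds it in clamps, so progress ends there.
A maximal execution: proc-E, proc-I, proc-G — then nothing else fits. Walking it through:
  pool = (3, 3)
  run proc-E (needs (1, 3), free (3, 3)); after release of (0, 3) the pool is (3, 6)
  run proc-I (needs (2, 5), free (3, 6)); after release of (0, 2) the pool is (3, 8)
  run proc-G (needs (3, 4), free (3, 8)); after release of (1, 0) the pool is (4, 8)
  proc-B still needs (5, 6) but only (4, 8) is free — short on clamps
  proc-C still needs (5, 6) but only (4, 8) is free — short on clamps
Permanently blocked: proc-B and proc-C.


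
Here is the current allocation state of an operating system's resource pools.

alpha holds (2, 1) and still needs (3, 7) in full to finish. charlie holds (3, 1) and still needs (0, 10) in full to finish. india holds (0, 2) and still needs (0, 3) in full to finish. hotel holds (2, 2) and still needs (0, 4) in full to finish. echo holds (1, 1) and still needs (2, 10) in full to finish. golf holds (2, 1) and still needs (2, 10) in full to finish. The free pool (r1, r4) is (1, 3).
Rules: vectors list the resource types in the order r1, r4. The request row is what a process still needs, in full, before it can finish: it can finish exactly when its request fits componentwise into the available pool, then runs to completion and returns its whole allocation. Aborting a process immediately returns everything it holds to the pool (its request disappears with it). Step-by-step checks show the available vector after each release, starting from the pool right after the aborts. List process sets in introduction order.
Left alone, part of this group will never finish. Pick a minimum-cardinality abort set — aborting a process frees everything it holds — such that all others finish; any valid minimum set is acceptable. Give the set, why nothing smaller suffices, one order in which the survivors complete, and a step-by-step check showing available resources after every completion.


The answer: abort charlie and echo.
Key observation: aborting charlie and echo returns (4, 2), and golf — hopeless before — runs at step 4 with the returned capacity in the pool.
No one abort is enough; case by case: alpha alone leaves charlie blocked (short on r4); charlie alone leaves echo blocked (short on r4); india alone leaves charlie blocked (short on r4); hotel alone leaves charlie blocked (short on r4); echo alone leaves charlie blocked (short on r4); golf alone leaves charlie blocked (short on r4).
One survivor order: india, alpha, hotel, golf. Step-by-step check (post-abort pool first):
  pool = (5, 5)
  india needs (0, 3) <= (5, 5) -> finishes; pool += (0, 2) = (5, 7)
  alpha needs (3, 7) <= (5, 7) -> finishes; pool += (2, 1) = (7, 8)
  hotel needs (0, 4) <= (7, 8) -> finishes; pool += (2, 2) = (9, 10)
  golf needs (2, 10) <= (9, 10) -> finishes; pool += (2, 1) = (11, 11)


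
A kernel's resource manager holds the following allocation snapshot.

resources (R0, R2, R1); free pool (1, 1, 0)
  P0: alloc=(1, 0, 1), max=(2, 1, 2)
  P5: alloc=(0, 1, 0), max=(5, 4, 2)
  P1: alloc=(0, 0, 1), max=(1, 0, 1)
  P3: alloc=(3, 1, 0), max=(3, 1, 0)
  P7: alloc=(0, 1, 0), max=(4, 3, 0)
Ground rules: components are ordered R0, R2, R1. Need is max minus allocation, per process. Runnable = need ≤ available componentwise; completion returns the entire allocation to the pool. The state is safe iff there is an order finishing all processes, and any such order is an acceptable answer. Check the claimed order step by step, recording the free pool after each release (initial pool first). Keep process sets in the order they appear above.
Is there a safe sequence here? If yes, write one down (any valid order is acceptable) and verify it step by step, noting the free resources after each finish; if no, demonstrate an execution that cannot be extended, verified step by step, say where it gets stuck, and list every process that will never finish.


SAFE. One safe sequence: P3, P1, P7, P0, P5.
Key observation: P7 marks the first exact bind of the order: its need (4, 2, 0) fits the free (4, 2, 1) with zero slack on a requested resource.
Step-by-step check:
  pool = (1, 1, 0)
  P3: need (0, 0, 0) fits (1, 1, 0); releases (3, 1, 0), pool now (4, 2, 0)
  P1: need (1, 0, 0) fits (4, 2, 0); releases (0, 0, 1), pool now (4, 2, 1)
  P7: need (4, 2, 0) fits (4, 2, 1); releases (0, 1, 0), pool now (4, 3, 1)
  P0: need (1, 1, 1) fits (4, 3, 1); releases (1, 0, 1), pool now (5, 3, 2)
  P5: need (5, 3, 2) fits (5, 3, 2); releases (0, 1, 0), pool now (5, 4, 2)


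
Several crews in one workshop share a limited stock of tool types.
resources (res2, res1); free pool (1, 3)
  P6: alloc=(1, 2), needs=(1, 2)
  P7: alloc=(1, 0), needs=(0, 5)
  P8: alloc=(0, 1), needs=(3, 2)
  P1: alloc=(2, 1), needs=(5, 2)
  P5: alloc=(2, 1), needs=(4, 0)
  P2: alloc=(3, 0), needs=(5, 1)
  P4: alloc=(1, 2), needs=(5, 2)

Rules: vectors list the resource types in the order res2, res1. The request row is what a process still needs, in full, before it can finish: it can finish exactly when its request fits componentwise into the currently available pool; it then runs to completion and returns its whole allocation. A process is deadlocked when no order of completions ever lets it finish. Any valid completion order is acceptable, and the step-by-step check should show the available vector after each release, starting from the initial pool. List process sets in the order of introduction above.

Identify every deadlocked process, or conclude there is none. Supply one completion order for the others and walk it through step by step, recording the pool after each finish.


Deadlocked: P1, P5, P2 and P4.
Key observation: the wall is res2: completing P6, P7, P8 brings the pool only to (3, 6), and all the rest need more.
The rest can finish in the order P6, P7, P8. Step-by-step check:
  pool = (1, 3)
  P6: need (1, 2) fits (1, 3); releases (1, 2), pool now (2, 5)
  P7: need (0, 5) fits (2, 5); releases (1, 0), pool now (3, 5)
  P8: need (3, 2) fits (3, 5); releases (0, 1), pool now (3, 6)
The blocked processes can never fit:
  blocked: P1 wants (5, 2), pool (3, 6) — not enough res2
  blocked: P5 wants (4, 0), pool (3, 6) — not enough res2
  blocked: P2 wants (5, 1), pool (3, 6) — not enough res2
  blocked: P4 wants (5, 2), pool (3, 6) — not enough res2
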